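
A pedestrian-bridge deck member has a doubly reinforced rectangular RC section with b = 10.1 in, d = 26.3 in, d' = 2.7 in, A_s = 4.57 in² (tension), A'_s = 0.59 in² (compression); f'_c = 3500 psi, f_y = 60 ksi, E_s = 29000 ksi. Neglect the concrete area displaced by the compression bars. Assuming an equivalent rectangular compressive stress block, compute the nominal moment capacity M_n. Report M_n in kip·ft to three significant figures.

Assume both steels yield.
a = (A_s − A'_s) f_y/(0.85 f'_c b) = (4.57 − 0.59) × 60/(0.85 × 3.5 × 10.1) = 7.947 in.
c = a/β₁ = 7.947/0.85 = 9.349 in; ε'_s = 0.003(c − d')/c = 0.0021 ≥ ε_y = 0.0021, so the compression steel yields.
M_n = (A_s − A'_s) f_y (d − a/2) + A'_s f_y (d − d') = 238.8 × (26.3 − 3.9735) + 35.4 × (26.3 − 2.7) = 5331.6 + 835.4 = 6167.0 kip·in = 6167.0/12 = 513.92 kip·ft.

M_n ≈ 514 kip·ft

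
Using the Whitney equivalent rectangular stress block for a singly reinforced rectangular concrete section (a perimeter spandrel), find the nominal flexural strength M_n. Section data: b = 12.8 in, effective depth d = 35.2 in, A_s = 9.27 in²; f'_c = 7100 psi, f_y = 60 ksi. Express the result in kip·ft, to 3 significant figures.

M_n ≈ 1460 kip·ft

T = A_s f_y = 9.27 × 60 = 556.2 kips.
a = T/(0.85 f'_c b) = 556.2/(0.85 × 7.1 × 12.8) = 7.200 in.
M_n = T(d − a/2) = 556.2 × (35.2 − 3.6) = 17575.9 kip·in = 17575.9/12 = 1464.66 kip·ft.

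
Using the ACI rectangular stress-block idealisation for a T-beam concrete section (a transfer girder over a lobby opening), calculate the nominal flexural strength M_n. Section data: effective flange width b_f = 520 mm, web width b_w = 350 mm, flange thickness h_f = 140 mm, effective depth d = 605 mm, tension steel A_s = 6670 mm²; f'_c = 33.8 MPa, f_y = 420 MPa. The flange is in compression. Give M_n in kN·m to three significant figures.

Tension: T = A_s f_y = 6670 × 420 = 2801400 N.
Try a within the flange: a = T/(0.85 f'_c b_f) = 2801400/(0.85 × 33.8 × 520) = 187.52 mm.
a = 187.52 > h_f = 140 mm: the block extends into the web. Split into flange-overhang and web parts.
C_f = 0.85 f'_c (b_f − b_w) h_f = 0.85 × 33.8 × (520 − 350) × 140 = 683774 N.
Remaining web compression depth: a_w = (T − C_f)/(0.85 f'_c b_w) = (2801400 − 683774)/(0.85 × 33.8 × 350) = 210.59 mm.
M_n = C_f(d − h_f/2) + (T − C_f)(d − a_w/2) = 683774 × (605 − 70) + 2117626 × (605 − 105.295) = 365.82 + 1058.19 = 1424.01 × 10⁶ N·mm.
M_n = 1424.01 kN·m.

M_n ≈ 1420 kN·m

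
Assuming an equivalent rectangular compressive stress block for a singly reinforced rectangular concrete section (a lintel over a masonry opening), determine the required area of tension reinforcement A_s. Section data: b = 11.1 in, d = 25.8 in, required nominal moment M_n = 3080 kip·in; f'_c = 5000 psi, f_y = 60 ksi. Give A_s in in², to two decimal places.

A_s ≈ 2.10 in²

From M_n = 0.85 f'_c a b (d − a/2):
a = d − √(d² − 2M_n/(0.85 f'_c b)) = 25.8 − √(25.8² − 2 × 3080/(0.85 × 5 × 11.1)) = 2.669 in.
A_s = 0.85 f'_c a b / f_y = 0.85 × 5 × 2.669 × 11.1 / 60 = 2.099 in².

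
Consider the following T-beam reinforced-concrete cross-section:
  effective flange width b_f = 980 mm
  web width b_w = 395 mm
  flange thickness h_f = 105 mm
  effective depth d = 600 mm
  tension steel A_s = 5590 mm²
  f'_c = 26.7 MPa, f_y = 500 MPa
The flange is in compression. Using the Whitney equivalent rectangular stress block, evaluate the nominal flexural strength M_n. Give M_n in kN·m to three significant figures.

M_n ≈ 1490 kN·m

Tension: T = A_s f_y = 5590 × 500 = 2795000 N.
Try a within the flange: a = T/(0.85 f'_c b_f) = 2795000/(0.85 × 26.7 × 980) = 125.67 mm.
a = 125.67 > h_f = 105 mm: the block extends into the web. Split into flange-overhang and web parts.
C_f = 0.85 f'_c (b_f − b_w) h_f = 0.85 × 26.7 × (980 − 395) × 105 = 1394040 N.
Remaining web compression depth: a_w = (T − C_f)/(0.85 f'_c b_w) = (2795000 − 1394040)/(0.85 × 26.7 × 395) = 156.28 mm.
M_n = C_f(d − h_f/2) + (T − C_f)(d − a_w/2) = 1394040 × (600 − 52.5) + 1400960 × (600 − 78.14) = 763.24 + 731.10 = 1494.34 × 10⁶ N·mm.
M_n = 1494.34 kN·m.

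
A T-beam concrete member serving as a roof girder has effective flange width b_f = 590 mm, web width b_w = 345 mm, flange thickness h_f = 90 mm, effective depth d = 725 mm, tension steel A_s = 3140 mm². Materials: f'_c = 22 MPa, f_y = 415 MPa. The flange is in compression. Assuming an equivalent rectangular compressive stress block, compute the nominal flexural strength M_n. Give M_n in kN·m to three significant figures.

Tension: T = A_s f_y = 3140 × 415 = 1303100 N.
Try a within the flange: a = T/(0.85 f'_c b_f) = 1303100/(0.85 × 22 × 590) = 118.11 mm.
a = 118.11 > h_f = 90 mm: the block extends into the web. Split into flange-overhang and web parts.
C_f = 0.85 f'_c (b_f − b_w) h_f = 0.85 × 22 × (590 − 345) × 90 = 412335 N.
Remaining web compression depth: a_w = (T − C_f)/(0.85 f'_c b_w) = (1303100 − 412335)/(0.85 × 22 × 345) = 138.07 mm.
M_n = C_f(d − h_f/2) + (T − C_f)(d − a_w/2) = 412335 × (725 − 45) + 890765 × (725 − 69.035) = 280.39 + 584.31 = 864.70 × 10⁶ N·mm.
M_n = 864.70 kN·m.

M_n ≈ 865 kN·m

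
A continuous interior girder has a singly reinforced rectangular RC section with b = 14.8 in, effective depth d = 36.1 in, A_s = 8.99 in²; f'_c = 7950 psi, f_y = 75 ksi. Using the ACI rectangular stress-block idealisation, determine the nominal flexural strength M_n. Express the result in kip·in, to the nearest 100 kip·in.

M_n ≈ 22100 kip·in

T = A_s f_y = 8.99 × 75 = 674.25 kips.
a = T/(0.85 f'_c b) = 674.25/(0.85 × 7.95 × 14.8) = 6.742 in.
M_n = T(d − a/2) = 674.25 × (36.1 − 3.371) = 22067.5 kip·in.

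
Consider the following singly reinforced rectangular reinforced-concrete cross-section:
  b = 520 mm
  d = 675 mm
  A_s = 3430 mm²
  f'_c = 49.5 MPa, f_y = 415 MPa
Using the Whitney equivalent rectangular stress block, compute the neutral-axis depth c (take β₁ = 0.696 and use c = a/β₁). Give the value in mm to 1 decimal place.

c ≈ 93.5 mm

T = A_s f_y = 3430 × 415 = 1423450 N = 1423.45 kN.
Setting C = 0.85 f'_c a b equal to T: a = 1423450/(0.85 × 49.5 × 520) = 65.060 mm.
With β₁ = 0.696, c = a/β₁ = 65.060/0.696 = 93.5 mm.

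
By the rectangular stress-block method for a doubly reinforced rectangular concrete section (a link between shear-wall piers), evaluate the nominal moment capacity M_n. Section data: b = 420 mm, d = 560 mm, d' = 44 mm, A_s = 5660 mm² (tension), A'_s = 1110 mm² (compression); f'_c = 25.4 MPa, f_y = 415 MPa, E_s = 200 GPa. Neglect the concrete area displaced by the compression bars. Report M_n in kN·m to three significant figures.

M_n ≈ 1100 kN·m

Assume both tension and compression steel yield.
Net tension couple steel: A_s − A'_s = 4550 mm².
a = (A_s − A'_s) f_y / (0.85 f'_c b) = 1888250/(0.85 × 25.4 × 420) = 208.24 mm.
c = a/β₁ = 208.24/0.85 = 244.99 mm; ε'_s = 0.003(c − d')/c = 0.0025 ≥ f_y/E_s = 0.0021, so compression steel does yield.
M_n = (A_s − A'_s) f_y (d − a/2) + A'_s f_y (d − d') = [1888250 × (560 − 104.12) + 460650 × (560 − 44)] × 10⁻⁶ = 860.82 + 237.70 = 1098.52 kN·m.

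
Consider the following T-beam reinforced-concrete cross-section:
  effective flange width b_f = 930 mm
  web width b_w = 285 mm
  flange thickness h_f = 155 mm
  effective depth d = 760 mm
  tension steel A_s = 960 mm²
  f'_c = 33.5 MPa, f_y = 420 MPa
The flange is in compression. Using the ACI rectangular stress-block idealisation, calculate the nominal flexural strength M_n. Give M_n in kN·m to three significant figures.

Tension: T = A_s f_y = 960 × 420 = 403200 N.
Try a within the flange: a = T/(0.85 f'_c b_f) = 403200/(0.85 × 33.5 × 930) = 15.23 mm.
Since a = 15.23 ≤ h_f = 155 mm, the stress block lies entirely in the flange; analyse as a rectangular beam of width b_f.
M_n = T(d − a/2) = 403200 × (760 − 7.615) = 303.36 × 10⁶ N·mm.
M_n = 303.36 kN·m.

M_n ≈ 303 kN·m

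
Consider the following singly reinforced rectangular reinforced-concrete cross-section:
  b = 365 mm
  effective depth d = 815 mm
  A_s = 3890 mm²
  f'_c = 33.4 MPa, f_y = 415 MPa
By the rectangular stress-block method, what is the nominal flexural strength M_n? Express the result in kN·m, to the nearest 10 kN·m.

T = A_s f_y = 3890 × 415 = 1614350 N = 1614.35 kN.
From C = T: a = T/(0.85 f'_c b) = 1614350/(0.85 × 33.4 × 365) = 155.79 mm.
M_n = T(d − a/2) = 1614.35 kN × (815 − 77.895) mm = 1189.95 kN·m.

M_n ≈ 1190 kN·m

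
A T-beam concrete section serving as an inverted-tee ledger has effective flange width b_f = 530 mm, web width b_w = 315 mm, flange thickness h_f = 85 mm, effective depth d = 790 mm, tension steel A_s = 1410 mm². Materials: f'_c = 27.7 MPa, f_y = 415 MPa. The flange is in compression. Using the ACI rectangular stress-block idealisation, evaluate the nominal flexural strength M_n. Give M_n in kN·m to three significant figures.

Tension: T = A_s f_y = 1410 × 415 = 585150 N.
Try a within the flange: a = T/(0.85 f'_c b_f) = 585150/(0.85 × 27.7 × 530) = 46.89 mm.
Since a = 46.89 ≤ h_f = 85 mm, the stress block lies entirely in the flange; analyse as a rectangular beam of width b_f.
M_n = T(d − a/2) = 585150 × (790 − 23.445) = 448.55 × 10⁶ N·mm.
M_n = 448.55 kN·m.

M_n ≈ 449 kN·m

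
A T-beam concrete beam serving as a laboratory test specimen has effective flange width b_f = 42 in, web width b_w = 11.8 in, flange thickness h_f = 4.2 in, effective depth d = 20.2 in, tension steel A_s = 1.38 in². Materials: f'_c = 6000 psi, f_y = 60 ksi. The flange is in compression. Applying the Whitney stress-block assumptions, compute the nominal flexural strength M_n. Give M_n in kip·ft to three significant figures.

M_n ≈ 138 kip·ft

Tension: T = A_s f_y = 1.38 × 60 = 82.8 kips.
Try a within the flange: a = T/(0.85 f'_c b_f) = 82.8/(0.85 × 6 × 42) = 0.387 in.
Since a = 0.387 ≤ h_f = 4.2 in, the stress block lies entirely in the flange; analyse as a rectangular beam of width b_f.
M_n = T(d − a/2) = 82.8 × (20.2 − 0.1935) = 1656.5 kip·in.
M_n = 1656.5/12 = 138.04 kip·ft.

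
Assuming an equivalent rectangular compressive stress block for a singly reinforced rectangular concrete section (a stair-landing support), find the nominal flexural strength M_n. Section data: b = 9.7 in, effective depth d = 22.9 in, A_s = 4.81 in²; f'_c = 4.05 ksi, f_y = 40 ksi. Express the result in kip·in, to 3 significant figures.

T = A_s f_y = 4.81 × 40 = 192.4 kips.
a = T/(0.85 f'_c b) = 192.4/(0.85 × 4.05 × 9.7) = 5.762 in.
M_n = T(d − a/2) = 192.4 × (22.9 − 2.881) = 3851.7 kip·in.

M_n ≈ 3850 kip·in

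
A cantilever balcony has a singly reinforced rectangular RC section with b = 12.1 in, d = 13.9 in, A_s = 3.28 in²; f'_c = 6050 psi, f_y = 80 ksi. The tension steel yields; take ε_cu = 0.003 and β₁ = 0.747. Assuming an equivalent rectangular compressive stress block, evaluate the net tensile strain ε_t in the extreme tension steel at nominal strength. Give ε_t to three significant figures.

ε_t ≈ 0.00439

a = A_s f_y/(0.85 f'_c b) = 4.217 in.
β₁ = 0.747, so c = a/β₁ = 4.217/0.747 = 5.645 in.
From the linear strain diagram with ε_cu = 0.003: ε_t = 0.003 (d − c)/c = 0.003 × (13.9 − 5.645)/5.645 = 0.00439.
ε_t is between 0.004 and 0.005 — transition zone.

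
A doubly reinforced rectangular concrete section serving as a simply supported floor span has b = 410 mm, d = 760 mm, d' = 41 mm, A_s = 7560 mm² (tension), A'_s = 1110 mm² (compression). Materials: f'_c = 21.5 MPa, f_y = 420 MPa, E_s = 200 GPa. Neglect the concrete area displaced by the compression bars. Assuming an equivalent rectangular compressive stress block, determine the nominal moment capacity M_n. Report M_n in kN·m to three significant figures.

M_n ≈ 1900 kN·m

Assume both tension and compression steel yield.
Net tension couple steel: A_s − A'_s = 6450 mm².
a = (A_s − A'_s) f_y / (0.85 f'_c b) = 2709000/(0.85 × 21.5 × 410) = 361.55 mm.
c = a/β₁ = 361.55/0.85 = 425.35 mm; ε'_s = 0.003(c − d')/c = 0.0027 ≥ f_y/E_s = 0.0021, so compression steel does yield.
M_n = (A_s − A'_s) f_y (d − a/2) + A'_s f_y (d − d') = [2709000 × (760 − 180.775) + 466200 × (760 − 41)] × 10⁻⁶ = 1569.12 + 335.20 = 1904.32 kN·m.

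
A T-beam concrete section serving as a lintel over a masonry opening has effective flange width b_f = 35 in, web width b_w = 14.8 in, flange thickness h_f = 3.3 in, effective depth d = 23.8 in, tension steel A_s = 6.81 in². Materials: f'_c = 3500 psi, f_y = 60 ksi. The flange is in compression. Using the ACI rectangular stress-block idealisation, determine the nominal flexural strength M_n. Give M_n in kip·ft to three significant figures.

Tension: T = A_s f_y = 6.81 × 60 = 408.6 kips.
Try a within the flange: a = T/(0.85 f'_c b_f) = 408.6/(0.85 × 3.5 × 35) = 3.924 in.
a = 3.924 > h_f = 3.3 in: the block extends into the web. Split into flange-overhang and web parts.
C_f = 0.85 f'_c (b_f − b_w) h_f = 0.85 × 3.5 × (35 − 14.8) × 3.3 = 198.3 kips.
Remaining web compression depth: a_w = (T − C_f)/(0.85 f'_c b_w) = (408.6 − 198.3)/(0.85 × 3.5 × 14.8) = 4.776 in.
M_n = C_f(d − h_f/2) + (T − C_f)(d − a_w/2) = 198.3 × (23.8 − 1.65) + 210.3 × (23.8 − 2.388) = 4392.3 + 4502.9 = 8895.2 kip·in.
M_n = 8895.2/12 = 741.27 kip·ft.

M_n ≈ 741 kip·ft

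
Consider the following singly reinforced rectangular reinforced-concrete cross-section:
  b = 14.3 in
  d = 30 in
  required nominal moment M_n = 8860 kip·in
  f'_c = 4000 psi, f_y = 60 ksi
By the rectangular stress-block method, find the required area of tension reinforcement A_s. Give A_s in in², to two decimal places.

A_s ≈ 5.56 in²

From M_n = 0.85 f'_c a b (d − a/2):
a = d − √(d² − 2M_n/(0.85 f'_c b)) = 30 − √(30² − 2 × 8860/(0.85 × 4 × 14.3)) = 6.858 in.
A_s = 0.85 f'_c a b / f_y = 0.85 × 4 × 6.858 × 14.3 / 60 = 5.557 in².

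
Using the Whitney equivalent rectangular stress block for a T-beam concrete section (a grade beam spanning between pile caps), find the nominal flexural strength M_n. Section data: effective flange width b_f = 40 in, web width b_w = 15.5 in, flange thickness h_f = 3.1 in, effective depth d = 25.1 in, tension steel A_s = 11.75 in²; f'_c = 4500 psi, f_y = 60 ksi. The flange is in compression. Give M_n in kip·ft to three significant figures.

M_n ≈ 1320 kip·ft

Tension: T = A_s f_y = 11.75 × 60 = 705 kips.
Try a within the flange: a = T/(0.85 f'_c b_f) = 705/(0.85 × 4.5 × 40) = 4.608 in.
a = 4.608 > h_f = 3.1 in: the block extends into the web. Split into flange-overhang and web parts.
C_f = 0.85 f'_c (b_f − b_w) h_f = 0.85 × 4.5 × (40 − 15.5) × 3.1 = 290.5 kips.
Remaining web compression depth: a_w = (T − C_f)/(0.85 f'_c b_w) = (705 − 290.5)/(0.85 × 4.5 × 15.5) = 6.991 in.
M_n = C_f(d − h_f/2) + (T − C_f)(d − a_w/2) = 290.5 × (25.1 − 1.55) + 414.5 × (25.1 − 3.4955) = 6841.3 + 8955.1 = 15796.4 kip·in.
M_n = 15796.4/12 = 1316.37 kip·ft.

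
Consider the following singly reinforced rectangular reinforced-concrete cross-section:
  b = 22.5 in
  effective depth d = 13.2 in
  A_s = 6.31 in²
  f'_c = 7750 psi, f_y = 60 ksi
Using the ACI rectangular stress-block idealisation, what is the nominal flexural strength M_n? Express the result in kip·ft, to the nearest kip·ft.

M_n ≈ 376 kip·ft

T = A_s f_y = 6.31 × 60 = 378.6 kips.
a = T/(0.85 f'_c b) = 378.6/(0.85 × 7.75 × 22.5) = 2.554 in.
M_n = T(d − a/2) = 378.6 × (13.2 − 1.277) = 4514.0 kip·in = 4514.0/12 = 376.17 kip·ft.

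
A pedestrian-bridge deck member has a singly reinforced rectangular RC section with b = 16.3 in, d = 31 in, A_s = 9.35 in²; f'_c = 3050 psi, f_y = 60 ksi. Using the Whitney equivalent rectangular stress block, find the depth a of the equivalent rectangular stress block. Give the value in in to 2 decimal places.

T = A_s f_y = 9.35 × 60 = 561 kips.
a = T/(0.85 f'_c b) = 561/(0.85 × 3.05 × 16.3) = 13.28 in.

a ≈ 13.28 in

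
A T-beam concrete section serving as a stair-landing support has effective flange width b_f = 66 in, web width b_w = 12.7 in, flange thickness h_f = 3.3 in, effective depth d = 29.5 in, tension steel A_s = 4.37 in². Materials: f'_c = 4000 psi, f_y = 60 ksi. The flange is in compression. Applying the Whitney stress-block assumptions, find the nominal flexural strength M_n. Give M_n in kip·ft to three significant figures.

Tension: T = A_s f_y = 4.37 × 60 = 262.2 kips.
Try a within the flange: a = T/(0.85 f'_c b_f) = 262.2/(0.85 × 4 × 66) = 1.168 in.
Since a = 1.168 ≤ h_f = 3.3 in, the stress block lies entirely in the flange; analyse as a rectangular beam of width b_f.
M_n = T(d − a/2) = 262.2 × (29.5 − 0.584) = 7581.8 kip·in.
M_n = 7581.8/12 = 631.82 kip·ft.

M_n ≈ 632 kip·ft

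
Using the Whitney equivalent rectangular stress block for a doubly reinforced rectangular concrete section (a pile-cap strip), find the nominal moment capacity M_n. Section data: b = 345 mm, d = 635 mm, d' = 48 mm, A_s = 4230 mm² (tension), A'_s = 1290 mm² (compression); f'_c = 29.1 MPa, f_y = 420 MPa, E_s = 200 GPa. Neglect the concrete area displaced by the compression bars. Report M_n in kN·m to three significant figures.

M_n ≈ 1010 kN·m

Assume both tension and compression steel yield.
Net tension couple steel: A_s − A'_s = 2940 mm².
a = (A_s − A'_s) f_y / (0.85 f'_c b) = 1234800/(0.85 × 29.1 × 345) = 144.70 mm.
c = a/β₁ = 144.70/0.842 = 171.85 mm; ε'_s = 0.003(c − d')/c = 0.0022 ≥ f_y/E_s = 0.0021, so compression steel does yield.
M_n = (A_s − A'_s) f_y (d − a/2) + A'_s f_y (d − d') = [1234800 × (635 − 72.35) + 541800 × (635 − 48)] × 10⁻⁶ = 694.76 + 318.04 = 1012.80 kN·m.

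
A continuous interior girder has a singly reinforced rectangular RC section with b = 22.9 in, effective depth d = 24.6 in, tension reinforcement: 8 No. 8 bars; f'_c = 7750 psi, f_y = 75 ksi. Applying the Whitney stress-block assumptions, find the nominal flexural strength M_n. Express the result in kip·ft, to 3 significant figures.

M_n ≈ 910 kip·ft

A_s = 8 × 0.79 = 6.32 in².
T = A_s f_y = 6.32 × 75 = 474 kips.
a = T/(0.85 f'_c b) = 474/(0.85 × 7.75 × 22.9) = 3.142 in.
M_n = T(d − a/2) = 474 × (24.6 − 1.571) = 10915.7 kip·in = 10915.7/12 = 909.64 kip·ft.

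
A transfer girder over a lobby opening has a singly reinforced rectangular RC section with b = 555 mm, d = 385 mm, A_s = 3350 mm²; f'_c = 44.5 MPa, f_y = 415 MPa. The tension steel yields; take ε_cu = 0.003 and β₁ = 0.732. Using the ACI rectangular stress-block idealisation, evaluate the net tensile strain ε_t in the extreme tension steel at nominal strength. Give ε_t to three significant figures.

a = A_s f_y/(0.85 f'_c b) = 66.22 mm.
β₁ = 0.732, so c = a/β₁ = 66.22/0.732 = 90.46 mm.
From the linear strain diagram with ε_cu = 0.003: ε_t = 0.003 (d − c)/c = 0.003 × (385 − 90.46)/90.46 = 0.00977.
Since ε_t ≥ 0.005, the section is tension-controlled.

ε_t ≈ 0.00977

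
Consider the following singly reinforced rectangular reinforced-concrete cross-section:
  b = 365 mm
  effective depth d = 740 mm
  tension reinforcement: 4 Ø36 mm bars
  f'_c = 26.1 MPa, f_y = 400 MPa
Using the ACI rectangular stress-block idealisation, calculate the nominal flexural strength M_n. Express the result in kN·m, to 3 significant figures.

M_n ≈ 1040 kN·m

A_s = 4 × 1018 = 4072 mm².
T = A_s f_y = 4072 × 400 = 1628800 N = 1628.8 kN.
From C = T: a = T/(0.85 f'_c b) = 1628800/(0.85 × 26.1 × 365) = 201.15 mm.
M_n = T(d − a/2) = 1628.8 kN × (740 − 100.575) mm = 1041.50 kN·m.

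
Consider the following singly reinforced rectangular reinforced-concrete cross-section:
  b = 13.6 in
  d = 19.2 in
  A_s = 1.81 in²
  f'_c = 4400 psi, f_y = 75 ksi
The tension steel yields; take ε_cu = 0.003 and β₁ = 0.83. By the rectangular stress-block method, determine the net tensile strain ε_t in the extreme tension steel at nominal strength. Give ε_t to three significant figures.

ε_t ≈ 0.0149

a = A_s f_y/(0.85 f'_c b) = 2.669 in.
β₁ = 0.83, so c = a/β₁ = 2.669/0.83 = 3.216 in.
From the linear strain diagram with ε_cu = 0.003: ε_t = 0.003 (d − c)/c = 0.003 × (19.2 − 3.216)/3.216 = 0.0149.
Since ε_t ≥ 0.005, the section is tension-controlled.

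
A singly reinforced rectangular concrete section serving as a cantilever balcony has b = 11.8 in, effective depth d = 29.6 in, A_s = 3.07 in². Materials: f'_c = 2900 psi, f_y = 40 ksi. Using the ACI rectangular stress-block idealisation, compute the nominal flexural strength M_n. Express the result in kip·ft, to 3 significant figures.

M_n ≈ 281 kip·ft

T = A_s f_y = 3.07 × 40 = 122.8 kips.
a = T/(0.85 f'_c b) = 122.8/(0.85 × 2.9 × 11.8) = 4.222 in.
M_n = T(d − a/2) = 122.8 × (29.6 − 2.111) = 3375.6 kip·in = 3375.6/12 = 281.30 kip·ft.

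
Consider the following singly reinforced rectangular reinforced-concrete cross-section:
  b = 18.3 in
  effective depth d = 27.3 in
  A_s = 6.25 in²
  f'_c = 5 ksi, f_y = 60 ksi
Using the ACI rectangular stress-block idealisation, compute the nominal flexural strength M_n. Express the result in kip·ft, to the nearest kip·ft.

M_n ≈ 778 kip·ft

T = A_s f_y = 6.25 × 60 = 375 kips.
a = T/(0.85 f'_c b) = 375/(0.85 × 5 × 18.3) = 4.822 in.
M_n = T(d − a/2) = 375 × (27.3 − 2.411) = 9333.4 kip·in = 9333.4/12 = 777.78 kip·ft.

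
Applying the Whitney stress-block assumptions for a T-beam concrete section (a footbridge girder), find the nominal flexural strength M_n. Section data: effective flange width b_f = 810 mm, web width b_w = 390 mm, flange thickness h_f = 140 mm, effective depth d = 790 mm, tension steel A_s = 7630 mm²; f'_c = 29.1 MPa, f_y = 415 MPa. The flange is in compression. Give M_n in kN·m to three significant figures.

M_n ≈ 2250 kN·m

Tension: T = A_s f_y = 7630 × 415 = 3166450 N.
Try a within the flange: a = T/(0.85 f'_c b_f) = 3166450/(0.85 × 29.1 × 810) = 158.04 mm.
a = 158.04 > h_f = 140 mm: the block extends into the web. Split into flange-overhang and web parts.
C_f = 0.85 f'_c (b_f − b_w) h_f = 0.85 × 29.1 × (810 − 390) × 140 = 1454418 N.
Remaining web compression depth: a_w = (T − C_f)/(0.85 f'_c b_w) = (3166450 − 1454418)/(0.85 × 29.1 × 390) = 177.47 mm.
M_n = C_f(d − h_f/2) + (T − C_f)(d − a_w/2) = 1454418 × (790 − 70) + 1712032 × (790 − 88.735) = 1047.18 + 1200.59 = 2247.77 × 10⁶ N·mm.
M_n = 2247.77 kN·m.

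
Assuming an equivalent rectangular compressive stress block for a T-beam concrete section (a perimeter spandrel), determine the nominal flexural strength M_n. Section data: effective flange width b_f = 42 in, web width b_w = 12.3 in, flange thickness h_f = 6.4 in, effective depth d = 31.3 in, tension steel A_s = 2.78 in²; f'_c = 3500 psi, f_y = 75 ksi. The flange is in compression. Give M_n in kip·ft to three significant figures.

M_n ≈ 529 kip·ft

Tension: T = A_s f_y = 2.78 × 75 = 208.5 kips.
Try a within the flange: a = T/(0.85 f'_c b_f) = 208.5/(0.85 × 3.5 × 42) = 1.669 in.
Since a = 1.669 ≤ h_f = 6.4 in, the stress block lies entirely in the flange; analyse as a rectangular beam of width b_f.
M_n = T(d − a/2) = 208.5 × (31.3 − 0.8345) = 6352.1 kip·in.
M_n = 6352.1/12 = 529.34 kip·ft.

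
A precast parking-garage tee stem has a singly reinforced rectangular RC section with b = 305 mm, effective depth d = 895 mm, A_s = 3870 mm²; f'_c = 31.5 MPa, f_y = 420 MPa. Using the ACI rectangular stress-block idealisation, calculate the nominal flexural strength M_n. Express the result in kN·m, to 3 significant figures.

T = A_s f_y = 3870 × 420 = 1625400 N = 1625.4 kN.
From C = T: a = T/(0.85 f'_c b) = 1625400/(0.85 × 31.5 × 305) = 199.04 mm.
M_n = T(d − a/2) = 1625.4 kN × (895 − 99.52) mm = 1292.97 kN·m.

M_n ≈ 1290 kN·m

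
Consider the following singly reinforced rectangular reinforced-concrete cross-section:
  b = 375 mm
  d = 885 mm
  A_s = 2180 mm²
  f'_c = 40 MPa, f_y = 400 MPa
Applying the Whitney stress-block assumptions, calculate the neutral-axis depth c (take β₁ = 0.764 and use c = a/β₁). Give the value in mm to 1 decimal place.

c ≈ 89.5 mm

T = A_s f_y = 2180 × 400 = 872000 N = 872 kN.
Setting C = 0.85 f'_c a b equal to T: a = 872000/(0.85 × 40 × 375) = 68.392 mm.
With β₁ = 0.764, c = a/β₁ = 68.392/0.764 = 89.5 mm.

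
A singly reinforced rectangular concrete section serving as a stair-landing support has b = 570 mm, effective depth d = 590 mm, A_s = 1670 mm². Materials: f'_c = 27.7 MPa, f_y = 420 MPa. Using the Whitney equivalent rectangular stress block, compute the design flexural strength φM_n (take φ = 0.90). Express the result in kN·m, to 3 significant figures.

T = A_s f_y = 1670 × 420 = 701400 N = 701.4 kN.
From C = T: a = T/(0.85 f'_c b) = 701400/(0.85 × 27.7 × 570) = 52.26 mm.
M_n = T(d − a/2) = 701.4 kN × (590 − 26.13) mm = 395.50 kN·m.
φM_n = 0.90 × 395.50 = 355.95 kN·m.

φM_n ≈ 356 kN·m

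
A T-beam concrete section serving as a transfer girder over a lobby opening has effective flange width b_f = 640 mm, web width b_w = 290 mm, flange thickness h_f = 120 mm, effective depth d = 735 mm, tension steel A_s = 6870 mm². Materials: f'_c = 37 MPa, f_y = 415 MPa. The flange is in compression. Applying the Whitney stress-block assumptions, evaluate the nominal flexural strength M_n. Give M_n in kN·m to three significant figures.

Tension: T = A_s f_y = 6870 × 415 = 2851050 N.
Try a within the flange: a = T/(0.85 f'_c b_f) = 2851050/(0.85 × 37 × 640) = 141.65 mm.
a = 141.65 > h_f = 120 mm: the block extends into the web. Split into flange-overhang and web parts.
C_f = 0.85 f'_c (b_f − b_w) h_f = 0.85 × 37 × (640 − 290) × 120 = 1320900 N.
Remaining web compression depth: a_w = (T − C_f)/(0.85 f'_c b_w) = (2851050 − 1320900)/(0.85 × 37 × 290) = 167.77 mm.
M_n = C_f(d − h_f/2) + (T − C_f)(d − a_w/2) = 1320900 × (735 − 60) + 1530150 × (735 − 83.885) = 891.61 + 996.30 = 1887.91 × 10⁶ N·mm.
M_n = 1887.91 kN·m.

M_n ≈ 1890 kN·m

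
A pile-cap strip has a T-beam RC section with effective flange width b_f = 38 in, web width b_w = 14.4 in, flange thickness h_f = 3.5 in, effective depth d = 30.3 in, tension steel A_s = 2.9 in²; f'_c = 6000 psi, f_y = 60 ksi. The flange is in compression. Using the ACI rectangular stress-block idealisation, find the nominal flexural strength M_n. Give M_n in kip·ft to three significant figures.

Tension: T = A_s f_y = 2.9 × 60 = 174 kips.
Try a within the flange: a = T/(0.85 f'_c b_f) = 174/(0.85 × 6 × 38) = 0.898 in.
Since a = 0.898 ≤ h_f = 3.5 in, the stress block lies entirely in the flange; analyse as a rectangular beam of width b_f.
M_n = T(d − a/2) = 174 × (30.3 − 0.449) = 5194.1 kip·in.
M_n = 5194.1/12 = 432.84 kip·ft.

M_n ≈ 433 kip·ft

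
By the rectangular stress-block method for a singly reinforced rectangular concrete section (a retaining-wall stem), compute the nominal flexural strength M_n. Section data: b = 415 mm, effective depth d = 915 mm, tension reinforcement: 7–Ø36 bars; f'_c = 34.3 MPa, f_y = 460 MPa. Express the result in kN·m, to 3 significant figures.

M_n ≈ 2560 kN·m

A_s = 7 × 1018 = 7126 mm².
T = A_s f_y = 7126 × 460 = 3277960 N = 3277.96 kN.
From C = T: a = T/(0.85 f'_c b) = 3277960/(0.85 × 34.3 × 415) = 270.92 mm.
M_n = T(d − a/2) = 3277.96 kN × (915 − 135.46) mm = 2555.30 kN·m.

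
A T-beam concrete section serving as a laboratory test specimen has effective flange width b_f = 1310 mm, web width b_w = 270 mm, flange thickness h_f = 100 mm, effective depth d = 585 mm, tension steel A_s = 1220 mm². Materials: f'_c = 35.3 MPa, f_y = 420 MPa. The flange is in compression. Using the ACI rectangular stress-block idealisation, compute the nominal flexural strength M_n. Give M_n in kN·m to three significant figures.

M_n ≈ 296 kN·m

Tension: T = A_s f_y = 1220 × 420 = 512400 N.
Try a within the flange: a = T/(0.85 f'_c b_f) = 512400/(0.85 × 35.3 × 1310) = 13.04 mm.
Since a = 13.04 ≤ h_f = 100 mm, the stress block lies entirely in the flange; analyse as a rectangular beam of width b_f.
M_n = T(d − a/2) = 512400 × (585 − 6.52) = 296.41 × 10⁶ N·mm.
M_n = 296.41 kN·m.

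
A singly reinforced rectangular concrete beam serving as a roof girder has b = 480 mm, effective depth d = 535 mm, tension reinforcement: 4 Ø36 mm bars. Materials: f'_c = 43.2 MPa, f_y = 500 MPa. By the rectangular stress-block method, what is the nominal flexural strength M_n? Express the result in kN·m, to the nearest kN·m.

A_s = 4 × 1018 = 4072 mm².
T = A_s f_y = 4072 × 500 = 2036000 N = 2036 kN.
From C = T: a = T/(0.85 f'_c b) = 2036000/(0.85 × 43.2 × 480) = 115.51 mm.
M_n = T(d − a/2) = 2036 kN × (535 − 57.755) mm = 971.67 kN·m.

M_n ≈ 972 kN·m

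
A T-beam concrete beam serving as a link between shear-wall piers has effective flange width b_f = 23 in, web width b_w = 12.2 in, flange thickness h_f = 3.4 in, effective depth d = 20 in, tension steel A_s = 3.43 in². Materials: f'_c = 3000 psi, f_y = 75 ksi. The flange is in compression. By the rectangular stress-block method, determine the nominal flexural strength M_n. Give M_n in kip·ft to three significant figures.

M_n ≈ 380 kip·ft

Tension: T = A_s f_y = 3.43 × 75 = 257.25 kips.
Try a within the flange: a = T/(0.85 f'_c b_f) = 257.25/(0.85 × 3 × 23) = 4.386 in.
a = 4.386 > h_f = 3.4 in: the block extends into the web. Split into flange-overhang and web parts.
C_f = 0.85 f'_c (b_f − b_w) h_f = 0.85 × 3 × (23 − 12.2) × 3.4 = 93.6 kips.
Remaining web compression depth: a_w = (T − C_f)/(0.85 f'_c b_w) = (257.25 − 93.6)/(0.85 × 3 × 12.2) = 5.260 in.
M_n = C_f(d − h_f/2) + (T − C_f)(d − a_w/2) = 93.6 × (20 − 1.7) + 163.65 × (20 − 2.63) = 1712.9 + 2842.6 = 4555.5 kip·in.
M_n = 4555.5/12 = 379.63 kip·ft.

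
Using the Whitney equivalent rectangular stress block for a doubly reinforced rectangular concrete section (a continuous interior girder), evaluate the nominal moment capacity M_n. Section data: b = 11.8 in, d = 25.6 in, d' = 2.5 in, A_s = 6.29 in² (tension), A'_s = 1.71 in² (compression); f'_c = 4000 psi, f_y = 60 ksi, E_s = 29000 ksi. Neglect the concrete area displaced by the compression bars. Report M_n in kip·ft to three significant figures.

M_n ≈ 705 kip·ft

Assume both steels yield.
a = (A_s − A'_s) f_y/(0.85 f'_c b) = (6.29 − 1.71) × 60/(0.85 × 4 × 11.8) = 6.849 in.
c = a/β₁ = 6.849/0.85 = 8.058 in; ε'_s = 0.003(c − d')/c = 0.0021 ≥ ε_y = 0.0021, so the compression steel yields.
M_n = (A_s − A'_s) f_y (d − a/2) + A'_s f_y (d − d') = 274.8 × (25.6 − 3.4245) + 102.6 × (25.6 − 2.5) = 6093.8 + 2370.1 = 8463.9 kip·in = 8463.9/12 = 705.33 kip·ft.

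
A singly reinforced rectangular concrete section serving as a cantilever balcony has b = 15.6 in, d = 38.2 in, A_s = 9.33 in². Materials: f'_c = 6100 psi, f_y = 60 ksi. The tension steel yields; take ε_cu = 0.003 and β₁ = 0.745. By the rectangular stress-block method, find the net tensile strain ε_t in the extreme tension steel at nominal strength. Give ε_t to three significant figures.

a = A_s f_y/(0.85 f'_c b) = 6.921 in.
β₁ = 0.745, so c = a/β₁ = 6.921/0.745 = 9.290 in.
From the linear strain diagram with ε_cu = 0.003: ε_t = 0.003 (d − c)/c = 0.003 × (38.2 − 9.290)/9.290 = 0.00934.
Since ε_t ≥ 0.005, the section is tension-controlled.

ε_t ≈ 0.00934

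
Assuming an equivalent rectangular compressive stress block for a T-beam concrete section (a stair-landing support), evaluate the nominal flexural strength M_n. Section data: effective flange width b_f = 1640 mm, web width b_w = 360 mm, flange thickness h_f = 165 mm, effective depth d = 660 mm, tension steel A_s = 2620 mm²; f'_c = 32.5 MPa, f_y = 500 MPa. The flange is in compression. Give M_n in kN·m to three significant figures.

M_n ≈ 846 kN·m

Tension: T = A_s f_y = 2620 × 500 = 1310000 N.
Try a within the flange: a = T/(0.85 f'_c b_f) = 1310000/(0.85 × 32.5 × 1640) = 28.92 mm.
Since a = 28.92 ≤ h_f = 165 mm, the stress block lies entirely in the flange; analyse as a rectangular beam of width b_f.
M_n = T(d − a/2) = 1310000 × (660 − 14.46) = 845.66 × 10⁶ N·mm.
M_n = 845.66 kN·m.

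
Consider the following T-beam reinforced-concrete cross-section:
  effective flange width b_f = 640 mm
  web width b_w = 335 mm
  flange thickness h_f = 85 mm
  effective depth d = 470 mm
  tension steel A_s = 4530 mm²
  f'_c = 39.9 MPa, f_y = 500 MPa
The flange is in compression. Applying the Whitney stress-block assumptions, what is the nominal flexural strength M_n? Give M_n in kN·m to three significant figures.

Tension: T = A_s f_y = 4530 × 500 = 2265000 N.
Try a within the flange: a = T/(0.85 f'_c b_f) = 2265000/(0.85 × 39.9 × 640) = 104.35 mm.
a = 104.35 > h_f = 85 mm: the block extends into the web. Split into flange-overhang and web parts.
C_f = 0.85 f'_c (b_f − b_w) h_f = 0.85 × 39.9 × (640 − 335) × 85 = 879246 N.
Remaining web compression depth: a_w = (T − C_f)/(0.85 f'_c b_w) = (2265000 − 879246)/(0.85 × 39.9 × 335) = 121.97 mm.
M_n = C_f(d − h_f/2) + (T − C_f)(d − a_w/2) = 879246 × (470 − 42.5) + 1385754 × (470 − 60.985) = 375.88 + 566.79 = 942.67 × 10⁶ N·mm.
M_n = 942.67 kN·m.

M_n ≈ 943 kN·m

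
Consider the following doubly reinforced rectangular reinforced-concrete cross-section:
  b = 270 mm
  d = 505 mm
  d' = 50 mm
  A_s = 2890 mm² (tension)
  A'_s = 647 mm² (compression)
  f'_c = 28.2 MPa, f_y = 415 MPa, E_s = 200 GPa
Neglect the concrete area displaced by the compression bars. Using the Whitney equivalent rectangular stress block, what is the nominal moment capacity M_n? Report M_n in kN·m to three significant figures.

Assume both tension and compression steel yield.
Net tension couple steel: A_s − A'_s = 2243 mm².
a = (A_s − A'_s) f_y / (0.85 f'_c b) = 930845/(0.85 × 28.2 × 270) = 143.83 mm.
c = a/β₁ = 143.83/0.849 = 169.41 mm; ε'_s = 0.003(c − d')/c = 0.0021 ≥ f_y/E_s = 0.0021, so compression steel does yield.
M_n = (A_s − A'_s) f_y (d − a/2) + A'_s f_y (d − d') = [930845 × (505 − 71.915) + 268505 × (505 − 50)] × 10⁻⁶ = 403.14 + 122.17 = 525.31 kN·m.

M_n ≈ 525 kN·m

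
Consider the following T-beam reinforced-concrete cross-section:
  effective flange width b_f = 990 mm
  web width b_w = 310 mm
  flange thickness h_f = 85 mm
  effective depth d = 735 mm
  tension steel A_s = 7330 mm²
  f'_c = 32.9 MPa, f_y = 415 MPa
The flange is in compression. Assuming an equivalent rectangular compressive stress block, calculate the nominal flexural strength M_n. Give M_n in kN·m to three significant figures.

Tension: T = A_s f_y = 7330 × 415 = 3041950 N.
Try a within the flange: a = T/(0.85 f'_c b_f) = 3041950/(0.85 × 32.9 × 990) = 109.88 mm.
a = 109.88 > h_f = 85 mm: the block extends into the web. Split into flange-overhang and web parts.
C_f = 0.85 f'_c (b_f − b_w) h_f = 0.85 × 32.9 × (990 − 310) × 85 = 1616377 N.
Remaining web compression depth: a_w = (T − C_f)/(0.85 f'_c b_w) = (3041950 − 1616377)/(0.85 × 32.9 × 310) = 164.44 mm.
M_n = C_f(d − h_f/2) + (T − C_f)(d − a_w/2) = 1616377 × (735 − 42.5) + 1425573 × (735 − 82.22) = 1119.34 + 930.59 = 2049.93 × 10⁶ N·mm.
M_n = 2049.93 kN·m.

M_n ≈ 2050 kN·m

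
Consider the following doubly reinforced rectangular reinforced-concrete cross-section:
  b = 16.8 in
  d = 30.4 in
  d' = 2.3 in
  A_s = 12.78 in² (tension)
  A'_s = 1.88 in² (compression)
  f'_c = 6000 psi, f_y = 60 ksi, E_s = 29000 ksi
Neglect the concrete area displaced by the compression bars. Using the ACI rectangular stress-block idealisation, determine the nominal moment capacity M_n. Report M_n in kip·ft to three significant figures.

M_n ≈ 1710 kip·ft

Assume both steels yield.
a = (A_s − A'_s) f_y/(0.85 f'_c b) = (12.78 − 1.88) × 60/(0.85 × 6 × 16.8) = 7.633 in.
c = a/β₁ = 7.633/0.75 = 10.177 in; ε'_s = 0.003(c − d')/c = 0.0023 ≥ ε_y = 0.0021, so the compression steel yields.
M_n = (A_s − A'_s) f_y (d − a/2) + A'_s f_y (d − d') = 654 × (30.4 − 3.8165) + 112.8 × (30.4 − 2.3) = 17385.6 + 3169.7 = 20555.3 kip·in = 20555.3/12 = 1712.94 kip·ft.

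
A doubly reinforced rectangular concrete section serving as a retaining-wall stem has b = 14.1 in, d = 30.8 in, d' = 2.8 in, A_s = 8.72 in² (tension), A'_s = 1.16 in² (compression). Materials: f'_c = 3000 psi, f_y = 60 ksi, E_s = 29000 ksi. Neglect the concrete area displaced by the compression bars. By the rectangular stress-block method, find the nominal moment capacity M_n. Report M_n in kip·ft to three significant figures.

M_n ≈ 1090 kip·ft

Assume both steels yield.
a = (A_s − A'_s) f_y/(0.85 f'_c b) = (8.72 − 1.16) × 60/(0.85 × 3 × 14.1) = 12.616 in.
c = a/β₁ = 12.616/0.85 = 14.842 in; ε'_s = 0.003(c − d')/c = 0.0024 ≥ ε_y = 0.0021, so the compression steel yields.
M_n = (A_s − A'_s) f_y (d − a/2) + A'_s f_y (d − d') = 453.6 × (30.8 − 6.308) + 69.6 × (30.8 − 2.8) = 11109.6 + 1948.8 = 13058.4 kip·in = 13058.4/12 = 1088.20 kip·ft.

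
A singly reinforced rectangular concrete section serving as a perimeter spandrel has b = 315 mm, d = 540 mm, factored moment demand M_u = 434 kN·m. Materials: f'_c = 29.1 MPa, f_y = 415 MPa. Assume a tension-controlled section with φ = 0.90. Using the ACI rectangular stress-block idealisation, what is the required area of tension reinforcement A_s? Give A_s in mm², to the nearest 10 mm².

M_n = M_u/φ = 434/0.90 = 482.222 kN·m.
With M_n = 0.85 f'_c a b (d − a/2), solve the quadratic for a:
a = d − √(d² − 2M_n/(0.85 f'_c b)) = 540 − √(540² − 2 × 482.222×10⁶/(0.85 × 29.1 × 315)) = 130.34 mm.
A_s = 0.85 f'_c a b / f_y = 0.85 × 29.1 × 130.34 × 315 / 415 = 2447.1 mm².

A_s ≈ 2450 mm²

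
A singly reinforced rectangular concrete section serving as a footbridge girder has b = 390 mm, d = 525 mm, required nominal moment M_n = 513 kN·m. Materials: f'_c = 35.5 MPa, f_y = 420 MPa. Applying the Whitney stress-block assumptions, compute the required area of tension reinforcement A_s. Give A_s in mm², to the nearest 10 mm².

A_s ≈ 2550 mm²

With M_n = 0.85 f'_c a b (d − a/2), solve the quadratic for a:
a = d − √(d² − 2M_n/(0.85 f'_c b)) = 525 − √(525² − 2 × 513×10⁶/(0.85 × 35.5 × 390)) = 90.90 mm.
A_s = 0.85 f'_c a b / f_y = 0.85 × 35.5 × 90.90 × 390 / 420 = 2547.0 mm².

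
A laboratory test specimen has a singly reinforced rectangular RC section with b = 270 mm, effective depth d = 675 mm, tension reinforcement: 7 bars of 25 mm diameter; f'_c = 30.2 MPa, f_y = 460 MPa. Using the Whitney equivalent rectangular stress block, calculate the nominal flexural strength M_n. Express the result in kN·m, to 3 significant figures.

A_s = 7 × 491 = 3437 mm².
T = A_s f_y = 3437 × 460 = 1581020 N = 1581.02 kN.
From C = T: a = T/(0.85 f'_c b) = 1581020/(0.85 × 30.2 × 270) = 228.11 mm.
M_n = T(d − a/2) = 1581.02 kN × (675 − 114.055) mm = 886.87 kN·m.

M_n ≈ 887 kN·m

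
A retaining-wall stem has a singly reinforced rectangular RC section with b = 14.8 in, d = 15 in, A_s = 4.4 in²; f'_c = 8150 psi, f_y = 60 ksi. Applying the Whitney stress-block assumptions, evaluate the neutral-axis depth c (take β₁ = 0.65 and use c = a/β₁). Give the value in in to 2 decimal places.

T = A_s f_y = 4.4 × 60 = 264 kips.
a = T/(0.85 f'_c b) = 264/(0.85 × 8.15 × 14.8) = 2.5749 in.
With β₁ = 0.65, c = a/β₁ = 2.5749/0.65 = 3.96 in.

c ≈ 3.96 in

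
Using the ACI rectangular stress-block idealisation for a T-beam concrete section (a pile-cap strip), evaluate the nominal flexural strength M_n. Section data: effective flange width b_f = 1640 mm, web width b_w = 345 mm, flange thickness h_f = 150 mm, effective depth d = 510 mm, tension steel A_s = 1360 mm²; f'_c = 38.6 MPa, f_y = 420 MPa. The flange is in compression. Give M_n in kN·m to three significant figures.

Tension: T = A_s f_y = 1360 × 420 = 571200 N.
Try a within the flange: a = T/(0.85 f'_c b_f) = 571200/(0.85 × 38.6 × 1640) = 10.62 mm.
Since a = 10.62 ≤ h_f = 150 mm, the stress block lies entirely in the flange; analyse as a rectangular beam of width b_f.
M_n = T(d − a/2) = 571200 × (510 − 5.31) = 288.28 × 10⁶ N·mm.
M_n = 288.28 kN·m.

M_n ≈ 288 kN·m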